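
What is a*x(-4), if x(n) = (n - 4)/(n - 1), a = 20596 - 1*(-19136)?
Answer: 317856/5 ≈ 63571.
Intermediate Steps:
a = 39732 (a = 20596 + 19136 = 39732)
x(n) = (-4 + n)/(-1 + n)
a*x(-4) = 39732*((-4 - 4)/(-1 - 4)) = 39732*(-8/(-5)) = 39732*(-⅕*(-8)) = 39732*(8/5) = 317856/5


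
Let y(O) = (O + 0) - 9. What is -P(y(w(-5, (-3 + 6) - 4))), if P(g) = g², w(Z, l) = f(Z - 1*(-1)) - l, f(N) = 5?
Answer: -9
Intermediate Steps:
w(Z, l) = 5 - l
y(O) = -9 + O (y(O) = O - 9 = -9 + O)
-P(y(w(-5, (-3 + 6) - 4))) = -(-9 + (5 - ((-3 + 6) - 4)))² = -(-9 + (5 - (3 - 4)))² = -(-9 + (5 - 1*(-1)))² = -(-9 + (5 + 1))² = -(-9 + 6)² = -1*(-3)² = -1*9 = -9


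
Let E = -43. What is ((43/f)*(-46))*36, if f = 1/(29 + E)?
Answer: 996912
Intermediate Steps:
f = -1/14 (f = 1/(29 - 43) = 1/(-14) = -1/14 ≈ -0.071429)
((43/f)*(-46))*36 = ((43/(-1/14))*(-46))*36 = ((43*(-14))*(-46))*36 = -602*(-46)*36 = 27692*36 = 996912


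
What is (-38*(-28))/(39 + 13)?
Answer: 266/13 ≈ 20.462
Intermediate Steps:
(-38*(-28))/(39 + 13) = 1064/52 = 1064*(1/52) = 266/13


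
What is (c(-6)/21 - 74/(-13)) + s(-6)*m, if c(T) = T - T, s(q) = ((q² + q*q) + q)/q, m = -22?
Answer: 3220/13 ≈ 247.69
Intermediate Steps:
s(q) = (q + 2*q²)/q (s(q) = ((q² + q²) + q)/q = (2*q² + q)/q = (q + 2*q²)/q)
c(T) = 0
(c(-6)/21 - 74/(-13)) + s(-6)*m = (0/21 - 74/(-13)) + (1 + 2*(-6))*(-22) = (0*(1/21) - 74*(-1/13)) + (1 - 12)*(-22) = (0 + 74/13) - 11*(-22) = 74/13 + 242 = 3220/13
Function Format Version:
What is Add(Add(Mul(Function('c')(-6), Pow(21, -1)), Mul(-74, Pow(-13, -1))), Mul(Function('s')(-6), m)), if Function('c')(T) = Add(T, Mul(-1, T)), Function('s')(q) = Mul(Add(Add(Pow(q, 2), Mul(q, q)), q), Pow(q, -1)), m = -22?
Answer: Rational(3220, 13) ≈ 247.69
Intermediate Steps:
Function('s')(q) = Mul(Pow(q, -1), Add(q, Mul(2, Pow(q, 2)))) (Function('s')(q) = Mul(Add(Add(Pow(q, 2), Pow(q, 2)), q), Pow(q, -1)) = Mul(Add(Mul(2, Pow(q, 2)), q), Pow(q, -1)) = Mul(Add(q, Mul(2, Pow(q, 2))), Pow(q, -1)) = Mul(Pow(q, -1), Add(q, Mul(2, Pow(q, 2)))))
Function('c')(T) = 0
Add(Add(Mul(Function('c')(-6), Pow(21, -1)), Mul(-74, Pow(-13, -1))), Mul(Function('s')(-6), m)) = Add(Add(Mul(0, Pow(21, -1)), Mul(-74, Pow(-13, -1))), Mul(Add(1, Mul(2, -6)), -22)) = Add(Add(Mul(0, Rational(1, 21)), Mul(-74, Rational(-1, 13))), Mul(Add(1, -12), -22)) = Add(Add(0, Rational(74, 13)), Mul(-11, -22)) = Add(Rational(74, 13), 242) = Rational(3220, 13)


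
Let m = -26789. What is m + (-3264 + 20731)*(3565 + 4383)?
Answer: 138800927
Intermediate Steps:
m + (-3264 + 20731)*(3565 + 4383) = -26789 + (-3264 + 20731)*(3565 + 4383) = -26789 + 17467*7948 = -26789 + 138827716 = 138800927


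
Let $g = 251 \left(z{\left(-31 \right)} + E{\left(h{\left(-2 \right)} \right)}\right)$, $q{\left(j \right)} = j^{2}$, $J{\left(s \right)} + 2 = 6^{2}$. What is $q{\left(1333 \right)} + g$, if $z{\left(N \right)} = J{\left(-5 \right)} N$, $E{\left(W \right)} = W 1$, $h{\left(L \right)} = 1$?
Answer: $1512586$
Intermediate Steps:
$J{\left(s \right)} = 34$ ($J{\left(s \right)} = -2 + 6^{2} = -2 + 36 = 34$)
$E{\left(W \right)} = W$
$z{\left(N \right)} = 34 N$
$g = -264303$ ($g = 251 \left(34 \left(-31\right) + 1\right) = 251 \left(-1054 + 1\right) = 251 \left(-1053\right) = -264303$)
$q{\left(1333 \right)} + g = 1333^{2} - 264303 = 1776889 - 264303 = 1512586$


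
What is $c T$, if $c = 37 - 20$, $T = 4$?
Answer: $68$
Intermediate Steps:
$c = 17$
$c T = 17 \cdot 4 = 68$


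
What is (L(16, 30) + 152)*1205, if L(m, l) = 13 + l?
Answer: 234975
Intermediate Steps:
(L(16, 30) + 152)*1205 = ((13 + 30) + 152)*1205 = (43 + 152)*1205 = 195*1205 = 234975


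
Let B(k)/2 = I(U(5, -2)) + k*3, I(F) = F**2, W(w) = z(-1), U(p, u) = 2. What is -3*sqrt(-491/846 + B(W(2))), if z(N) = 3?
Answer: -sqrt(2021470)/94 ≈ -15.125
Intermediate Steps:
W(w) = 3
B(k) = 8 + 6*k (B(k) = 2*(2**2 + k*3) = 2*(4 + 3*k) = 8 + 6*k)
-3*sqrt(-491/846 + B(W(2))) = -3*sqrt(-491/846 + (8 + 6*3)) = -3*sqrt(-491*1/846 + (8 + 18)) = -3*sqrt(-491/846 + 26) = -sqrt(2021470)/94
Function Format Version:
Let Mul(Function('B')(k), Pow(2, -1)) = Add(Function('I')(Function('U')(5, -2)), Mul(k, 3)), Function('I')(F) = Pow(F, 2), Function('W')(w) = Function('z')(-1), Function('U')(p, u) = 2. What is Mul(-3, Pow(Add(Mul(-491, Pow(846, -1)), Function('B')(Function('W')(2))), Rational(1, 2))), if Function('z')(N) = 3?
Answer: Mul(Rational(-1, 94), Pow(2021470, Rational(1, 2))) ≈ -15.125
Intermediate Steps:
Function('W')(w) = 3
Function('B')(k) = Add(8, Mul(6, k)) (Function('B')(k) = Mul(2, Add(Pow(2, 2), Mul(k, 3))) = Mul(2, Add(4, Mul(3, k))) = Add(8, Mul(6, k)))
Mul(-3, Pow(Add(Mul(-491, Pow(846, -1)), Function('B')(Function('W')(2))), Rational(1, 2))) = Mul(-3, Pow(Add(Mul(-491, Pow(846, -1)), Add(8, Mul(6, 3))), Rational(1, 2))) = Mul(-3, Pow(Add(Mul(-491, Rational(1, 846)), Add(8, 18)), Rational(1, 2))) = Mul(-3, Pow(Add(Rational(-491, 846), 26), Rational(1, 2))) = Mul(-3, Pow(Rational(21505, 846), Rational(1, 2))) = Mul(-3, Mul(Rational(1, 282), Pow(2021470, Rational(1, 2)))) = Mul(Rational(-1, 94), Pow(2021470, Rational(1, 2)))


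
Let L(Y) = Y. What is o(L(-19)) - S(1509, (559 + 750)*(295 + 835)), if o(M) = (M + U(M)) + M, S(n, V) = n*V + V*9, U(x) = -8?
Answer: -2245380106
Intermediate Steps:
S(n, V) = 9*V + V*n (S(n, V) = V*n + 9*V = 9*V + V*n)
o(M) = -8 + 2*M (o(M) = (M - 8) + M = (-8 + M) + M = -8 + 2*M)
o(L(-19)) - S(1509, (559 + 750)*(295 + 835)) = (-8 + 2*(-19)) - (559 + 750)*(295 + 835)*(9 + 1509) = (-8 - 38) - 1309*1130*1518 = -46 - 1479170*1518 = -46 - 1*2245380060 = -46 - 2245380060 = -2245380106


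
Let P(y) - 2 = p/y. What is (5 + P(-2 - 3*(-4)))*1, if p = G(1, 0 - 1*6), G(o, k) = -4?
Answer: 33/5 ≈ 6.6000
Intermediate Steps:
p = -4
P(y) = 2 - 4/y
(5 + P(-2 - 3*(-4)))*1 = (5 + (2 - 4/(-2 - 3*(-4))))*1 = (5 + (2 - 4/(-2 + 12)))*1 = (5 + (2 - 4/10))*1 = (5 + (2 - 4*⅒))*1 = (5 + (2 - ⅖))*1 = (5 + 8/5)*1 = (33/5)*1 = 33/5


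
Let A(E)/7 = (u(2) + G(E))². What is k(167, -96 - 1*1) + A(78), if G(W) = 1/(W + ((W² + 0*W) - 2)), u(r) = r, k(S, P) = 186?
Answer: 1160075841/5420800 ≈ 214.00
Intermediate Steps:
G(W) = 1/(-2 + W + W²) (G(W) = 1/(W + ((W² + 0) - 2)) = 1/(W + (W² - 2)) = 1/(W + (-2 + W²)) = 1/(-2 + W + W²))
A(E) = 7*(2 + 1/(-2 + E + E²))²
k(167, -96 - 1*1) + A(78) = 186 + 7*(2 + 1/(-2 + 78 + 78²))² = 186 + 7*(2 + 1/(-2 + 78 + 6084))² = 186 + 7*(2 + 1/6160)² = 186 + 7*(12321/6160)² = 186 + 7*(151807041/37945600) = 186 + 151807041/5420800 = 1160075841/5420800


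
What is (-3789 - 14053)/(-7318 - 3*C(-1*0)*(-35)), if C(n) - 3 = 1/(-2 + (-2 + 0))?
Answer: 71368/28117 ≈ 2.5382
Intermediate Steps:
C(n) = 11/4 (C(n) = 3 + 1/(-2 + (-2 + 0)) = 3 + 1/(-2 - 2) = 3 + 1/(-4) = 3 - ¼ = 11/4)
(-3789 - 14053)/(-7318 - 3*C(-1*0)*(-35)) = (-3789 - 14053)/(-7318 - 3*11/4*(-35)) = -17842/(-7318 - 33/4*(-35)) = -17842/(-7318 + 1155/4) = -17842/(-28117/4) = -17842*(-4/28117) = 71368/28117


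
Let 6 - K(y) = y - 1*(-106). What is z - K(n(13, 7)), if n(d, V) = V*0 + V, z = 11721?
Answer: 11828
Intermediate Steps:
n(d, V) = V (n(d, V) = 0 + V = V)
K(y) = -100 - y (K(y) = 6 - (y - 1*(-106)) = 6 - (y + 106) = 6 - (106 + y) = 6 + (-106 - y) = -100 - y)
z - K(n(13, 7)) = 11721 - (-100 - 1*7) = 11721 - (-100 - 7) = 11721 - 1*(-107) = 11721 + 107 = 11828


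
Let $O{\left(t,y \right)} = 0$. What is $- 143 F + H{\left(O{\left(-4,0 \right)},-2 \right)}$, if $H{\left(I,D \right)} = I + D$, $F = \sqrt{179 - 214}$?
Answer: $-2 - 143 i \sqrt{35} \approx -2.0 - 846.0 i$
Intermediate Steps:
$F = i \sqrt{35}$ ($F = \sqrt{-35} = i \sqrt{35} \approx 5.9161 i$)
$H{\left(I,D \right)} = D + I$
$- 143 F + H{\left(O{\left(-4,0 \right)},-2 \right)} = - 143 i \sqrt{35} + \left(-2 + 0\right) = - 143 i \sqrt{35} - 2 = -2 - 143 i \sqrt{35}$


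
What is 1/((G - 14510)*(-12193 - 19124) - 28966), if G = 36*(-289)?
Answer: 1/780202772 ≈ 1.2817e-9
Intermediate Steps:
G = -10404
1/((G - 14510)*(-12193 - 19124) - 28966) = 1/((-10404 - 14510)*(-12193 - 19124) - 28966) = 1/(-24914*(-31317) - 28966) = 1/(780231738 - 28966) = 1/780202772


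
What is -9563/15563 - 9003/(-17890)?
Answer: -30968381/278422070 ≈ -0.11123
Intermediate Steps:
-9563/15563 - 9003/(-17890) = -9563*1/15563 - 9003*(-1/17890) = -9563/15563 + 9003/17890 = -30968381/278422070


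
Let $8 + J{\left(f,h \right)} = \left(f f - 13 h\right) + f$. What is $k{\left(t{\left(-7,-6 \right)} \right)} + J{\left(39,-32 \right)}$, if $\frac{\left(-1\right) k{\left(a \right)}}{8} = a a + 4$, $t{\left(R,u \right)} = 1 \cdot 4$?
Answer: $1808$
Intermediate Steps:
$t{\left(R,u \right)} = 4$
$k{\left(a \right)} = -32 - 8 a^{2}$ ($k{\left(a \right)} = - 8 \left(a a + 4\right) = - 8 \left(a^{2} + 4\right) = - 8 \left(4 + a^{2}\right) = -32 - 8 a^{2}$)
$J{\left(f,h \right)} = -8 + f + f^{2} - 13 h$ ($J{\left(f,h \right)} = -8 + \left(\left(f f - 13 h\right) + f\right) = -8 + \left(\left(f^{2} - 13 h\right) + f\right) = -8 + \left(f + f^{2} - 13 h\right) = -8 + f + f^{2} - 13 h$)
$k{\left(t{\left(-7,-6 \right)} \right)} + J{\left(39,-32 \right)} = \left(-32 - 8 \cdot 4^{2}\right) + \left(-8 + 39 + 39^{2} - -416\right) = \left(-32 - 128\right) + \left(-8 + 39 + 1521 + 416\right) = \left(-32 - 128\right) + 1968 = -160 + 1968 = 1808$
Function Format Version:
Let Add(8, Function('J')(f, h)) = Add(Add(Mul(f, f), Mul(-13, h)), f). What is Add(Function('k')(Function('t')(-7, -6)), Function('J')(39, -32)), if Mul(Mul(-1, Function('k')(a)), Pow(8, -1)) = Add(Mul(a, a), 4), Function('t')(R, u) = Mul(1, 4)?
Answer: 1808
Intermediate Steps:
Function('t')(R, u) = 4
Function('k')(a) = Add(-32, Mul(-8, Pow(a, 2))) (Function('k')(a) = Mul(-8, Add(Mul(a, a), 4)) = Mul(-8, Add(Pow(a, 2), 4)) = Mul(-8, Add(4, Pow(a, 2))) = Add(-32, Mul(-8, Pow(a, 2))))
Function('J')(f, h) = Add(-8, f, Pow(f, 2), Mul(-13, h)) (Function('J')(f, h) = Add(-8, Add(Add(Mul(f, f), Mul(-13, h)), f)) = Add(-8, Add(Add(Pow(f, 2), Mul(-13, h)), f)) = Add(-8, Add(f, Pow(f, 2), Mul(-13, h))) = Add(-8, f, Pow(f, 2), Mul(-13, h)))
Add(Function('k')(Function('t')(-7, -6)), Function('J')(39, -32)) = Add(Add(-32, Mul(-8, Pow(4, 2))), Add(-8, 39, Pow(39, 2), Mul(-13, -32))) = Add(Add(-32, Mul(-8, 16)), Add(-8, 39, 1521, 416)) = Add(Add(-32, -128), 1968) = Add(-160, 1968) = 1808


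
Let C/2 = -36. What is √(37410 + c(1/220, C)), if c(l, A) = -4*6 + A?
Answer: 3*√4146 ≈ 193.17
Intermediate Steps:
C = -72 (C = 2*(-36) = -72)
c(l, A) = -24 + A
√(37410 + c(1/220, C)) = √(37410 + (-24 - 72)) = √(37410 - 96) = √37314 = 3*√4146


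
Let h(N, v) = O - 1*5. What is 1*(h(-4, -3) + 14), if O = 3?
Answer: 12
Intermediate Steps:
h(N, v) = -2 (h(N, v) = 3 - 1*5 = 3 - 5 = -2)
1*(h(-4, -3) + 14) = 1*(-2 + 14) = 1*12 = 12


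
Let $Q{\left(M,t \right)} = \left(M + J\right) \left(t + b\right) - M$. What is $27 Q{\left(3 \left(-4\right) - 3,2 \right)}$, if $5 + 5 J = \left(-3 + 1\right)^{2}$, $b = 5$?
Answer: $- \frac{12339}{5} \approx -2467.8$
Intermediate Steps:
$J = - \frac{1}{5}$ ($J = -1 + \frac{\left(-3 + 1\right)^{2}}{5} = -1 + \frac{\left(-2\right)^{2}}{5} = -1 + \frac{1}{5} \cdot 4 = -1 + \frac{4}{5} = - \frac{1}{5} \approx -0.2$)
$Q{\left(M,t \right)} = - M + \left(5 + t\right) \left(- \frac{1}{5} + M\right)$ ($Q{\left(M,t \right)} = \left(M - \frac{1}{5}\right) \left(t + 5\right) - M = \left(- \frac{1}{5} + M\right) \left(5 + t\right) - M = \left(5 + t\right) \left(- \frac{1}{5} + M\right) - M = - M + \left(5 + t\right) \left(- \frac{1}{5} + M\right)$)
$27 Q{\left(3 \left(-4\right) - 3,2 \right)} = 27 \left(-1 + 4 \left(3 \left(-4\right) - 3\right) - \frac{2}{5} + \left(3 \left(-4\right) - 3\right) 2\right) = 27 \left(-1 + 4 \left(-12 - 3\right) - \frac{2}{5} + \left(-12 - 3\right) 2\right) = 27 \left(-1 + 4 \left(-15\right) - \frac{2}{5} - 30\right) = 27 \left(-1 - 60 - \frac{2}{5} - 30\right) = 27 \left(- \frac{457}{5}\right) = - \frac{12339}{5}$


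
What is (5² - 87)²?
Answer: 3844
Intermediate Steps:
(5² - 87)² = (25 - 87)² = (-62)² = 3844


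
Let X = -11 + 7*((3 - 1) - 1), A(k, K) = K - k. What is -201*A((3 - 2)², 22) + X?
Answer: -4225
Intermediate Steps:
X = -4 (X = -11 + 7*(2 - 1) = -11 + 7*1 = -11 + 7 = -4)
-201*A((3 - 2)², 22) + X = -201*(22 - (3 - 2)²) - 4 = -201*(22 - 1*1²) - 4 = -201*(22 - 1*1) - 4 = -201*(22 - 1) - 4 = -201*21 - 4 = -4221 - 4 = -4225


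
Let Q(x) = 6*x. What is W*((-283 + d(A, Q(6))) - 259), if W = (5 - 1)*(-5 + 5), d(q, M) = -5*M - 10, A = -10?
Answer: 0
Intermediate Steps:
d(q, M) = -10 - 5*M
W = 0 (W = 4*0 = 0)
W*((-283 + d(A, Q(6))) - 259) = 0*((-283 + (-10 - 30*6)) - 259) = 0*((-283 + (-10 - 5*36)) - 259) = 0*((-283 + (-10 - 180)) - 259) = 0*((-283 - 190) - 259) = 0*(-473 - 259) = 0*(-732) = 0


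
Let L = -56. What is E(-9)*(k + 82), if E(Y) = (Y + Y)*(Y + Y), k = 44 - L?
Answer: 58968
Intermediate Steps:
k = 100 (k = 44 - 1*(-56) = 44 + 56 = 100)
E(Y) = 4*Y**2 (E(Y) = (2*Y)*(2*Y) = 4*Y**2)
E(-9)*(k + 82) = (4*(-9)**2)*(100 + 82) = (4*81)*182 = 324*182 = 58968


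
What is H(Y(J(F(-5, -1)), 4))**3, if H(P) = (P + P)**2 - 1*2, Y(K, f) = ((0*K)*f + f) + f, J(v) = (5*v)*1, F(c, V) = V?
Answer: 16387064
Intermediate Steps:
J(v) = 5*v
Y(K, f) = 2*f (Y(K, f) = (0*f + f) + f = (0 + f) + f = f + f = 2*f)
H(P) = -2 + 4*P**2 (H(P) = (2*P)**2 - 2 = 4*P**2 - 2 = -2 + 4*P**2)
H(Y(J(F(-5, -1)), 4))**3 = (-2 + 4*(2*4)**2)**3 = (-2 + 4*8**2)**3 = (-2 + 4*64)**3 = (-2 + 256)**3 = 254**3 = 16387064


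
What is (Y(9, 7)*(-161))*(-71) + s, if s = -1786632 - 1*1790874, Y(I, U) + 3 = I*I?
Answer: -2685888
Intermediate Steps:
Y(I, U) = -3 + I² (Y(I, U) = -3 + I*I = -3 + I²)
s = -3577506 (s = -1786632 - 1790874 = -3577506)
(Y(9, 7)*(-161))*(-71) + s = ((-3 + 9²)*(-161))*(-71) - 3577506 = ((-3 + 81)*(-161))*(-71) - 3577506 = (78*(-161))*(-71) - 3577506 = -12558*(-71) - 3577506 = 891618 - 3577506 = -2685888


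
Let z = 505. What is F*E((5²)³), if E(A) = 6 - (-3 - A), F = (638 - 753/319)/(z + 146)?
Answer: 452870078/29667 ≈ 15265.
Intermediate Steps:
F = 28967/29667 (F = (638 - 753/319)/(505 + 146) = (638 - 753*1/319)/651 = (638 - 753/319)*(1/651) = (202769/319)*(1/651) = 28967/29667 ≈ 0.97641)
E(A) = 9 + A (E(A) = 6 + (3 + A) = 9 + A)
F*E((5²)³) = 28967*(9 + (5²)³)/29667 = 28967*(9 + 25³)/29667 = 28967*(9 + 15625)/29667 = (28967/29667)*15634 = 452870078/29667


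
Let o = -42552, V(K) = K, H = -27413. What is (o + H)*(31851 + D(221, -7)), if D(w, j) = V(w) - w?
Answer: -2228455215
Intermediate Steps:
D(w, j) = 0 (D(w, j) = w - w = 0)
(o + H)*(31851 + D(221, -7)) = (-42552 - 27413)*(31851 + 0) = -69965*31851 = -2228455215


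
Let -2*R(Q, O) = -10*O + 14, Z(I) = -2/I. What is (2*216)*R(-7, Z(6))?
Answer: -3744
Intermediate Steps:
R(Q, O) = -7 + 5*O (R(Q, O) = -(-10*O + 14)/2 = -(14 - 10*O)/2 = -7 + 5*O)
(2*216)*R(-7, Z(6)) = (2*216)*(-7 + 5*(-2/6)) = 432*(-7 + 5*(-2*1/6)) = 432*(-7 + 5*(-1/3)) = 432*(-7 - 5/3) = 432*(-26/3) = -3744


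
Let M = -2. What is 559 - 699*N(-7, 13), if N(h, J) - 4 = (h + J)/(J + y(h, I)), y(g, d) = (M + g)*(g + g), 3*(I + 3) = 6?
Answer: -315137/139 ≈ -2267.2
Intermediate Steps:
I = -1 (I = -3 + (⅓)*6 = -3 + 2 = -1)
y(g, d) = 2*g*(-2 + g) (y(g, d) = (-2 + g)*(g + g) = (-2 + g)*(2*g) = 2*g*(-2 + g))
N(h, J) = 4 + (J + h)/(J + 2*h*(-2 + h)) (N(h, J) = 4 + (h + J)/(J + 2*h*(-2 + h)) = 4 + (J + h)/(J + 2*h*(-2 + h)))
559 - 699*N(-7, 13) = 559 - 699*(-7 + 5*13 + 8*(-7)*(-2 - 7))/(13 + 2*(-7)*(-2 - 7)) = 559 - 699*(-7 + 65 + 8*(-7)*(-9))/(13 + 2*(-7)*(-9)) = 559 - 699*(-7 + 65 + 504)/(13 + 126) = 559 - 699*562/139 = 559 - 392838/139 = -315137/139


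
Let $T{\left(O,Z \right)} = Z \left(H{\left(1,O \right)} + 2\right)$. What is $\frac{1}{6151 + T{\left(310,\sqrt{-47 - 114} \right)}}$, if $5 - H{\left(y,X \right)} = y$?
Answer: $\frac{6151}{37840597} - \frac{6 i \sqrt{161}}{37840597} \approx 0.00016255 - 2.0119 \cdot 10^{-6} i$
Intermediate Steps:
$H{\left(y,X \right)} = 5 - y$
$T{\left(O,Z \right)} = 6 Z$ ($T{\left(O,Z \right)} = Z \left(\left(5 - 1\right) + 2\right) = Z \left(4 + 2\right) = Z 6 = 6 Z$)
$\frac{1}{6151 + T{\left(310,\sqrt{-47 - 114} \right)}} = \frac{1}{6151 + 6 \sqrt{-47 - 114}} = \frac{1}{6151 + 6 \sqrt{-161}} = \frac{1}{6151 + 6 i \sqrt{161}}$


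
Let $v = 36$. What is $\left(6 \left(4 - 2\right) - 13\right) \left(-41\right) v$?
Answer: $1476$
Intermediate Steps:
$\left(6 \left(4 - 2\right) - 13\right) \left(-41\right) v = \left(6 \left(4 - 2\right) - 13\right) \left(-41\right) 36 = \left(6 \cdot 2 - 13\right) \left(-41\right) 36 = \left(12 - 13\right) \left(-41\right) 36 = \left(-1\right) \left(-41\right) 36 = 41 \cdot 36 = 1476$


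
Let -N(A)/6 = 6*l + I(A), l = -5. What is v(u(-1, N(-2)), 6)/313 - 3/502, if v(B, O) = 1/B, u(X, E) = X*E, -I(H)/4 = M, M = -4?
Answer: -39689/6599292 ≈ -0.0060141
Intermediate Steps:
I(H) = 16 (I(H) = -4*(-4) = 16)
N(A) = 84 (N(A) = -6*(6*(-5) + 16) = -6*(-30 + 16) = -6*(-14) = 84)
u(X, E) = E*X
v(u(-1, N(-2)), 6)/313 - 3/502 = 1/((84*(-1))*313) - 3/502 = (1/313)/(-84) - 3*1/502 = -1/84*1/313 - 3/502 = -1/26292 - 3/502 = -39689/6599292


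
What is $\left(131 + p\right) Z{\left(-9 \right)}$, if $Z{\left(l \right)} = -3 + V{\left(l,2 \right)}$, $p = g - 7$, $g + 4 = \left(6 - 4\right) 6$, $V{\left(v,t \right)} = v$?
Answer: $-1584$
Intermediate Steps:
$g = 8$ ($g = -4 + \left(6 - 4\right) 6 = -4 + 2 \cdot 6 = -4 + 12 = 8$)
$p = 1$ ($p = 8 - 7 = 1$)
$Z{\left(l \right)} = -3 + l$
$\left(131 + p\right) Z{\left(-9 \right)} = \left(131 + 1\right) \left(-3 - 9\right) = 132 \left(-12\right) = -1584$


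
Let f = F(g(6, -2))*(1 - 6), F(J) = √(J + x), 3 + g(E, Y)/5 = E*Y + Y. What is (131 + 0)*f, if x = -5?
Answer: -1965*I*√10 ≈ -6213.9*I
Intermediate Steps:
g(E, Y) = -15 + 5*Y + 5*E*Y (g(E, Y) = -15 + 5*(E*Y + Y) = -15 + 5*(Y + E*Y) = -15 + (5*Y + 5*E*Y) = -15 + 5*Y + 5*E*Y)
F(J) = √(-5 + J) (F(J) = √(J - 5) = √(-5 + J))
f = -15*I*√10 (f = √(-5 + (-15 + 5*(-2) + 5*6*(-2)))*(1 - 6) = √(-5 + (-15 - 10 - 60))*(-5) = √(-5 - 85)*(-5) = √(-90)*(-5) = (3*I*√10)*(-5) = -15*I*√10 ≈ -47.434*I)
(131 + 0)*f = (131 + 0)*(-15*I*√10) = 131*(-15*I*√10) = -1965*I*√10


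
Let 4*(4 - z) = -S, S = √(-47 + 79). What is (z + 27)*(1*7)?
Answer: 217 + 7*√2 ≈ 226.90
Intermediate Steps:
S = 4*√2 (S = √32 = 4*√2 ≈ 5.6569)
z = 4 + √2 (z = 4 - (-1)*4*√2/4 = 4 - (-1)*√2 = 4 + √2 ≈ 5.4142)
(z + 27)*(1*7) = ((4 + √2) + 27)*(1*7) = (31 + √2)*7 = 217 + 7*√2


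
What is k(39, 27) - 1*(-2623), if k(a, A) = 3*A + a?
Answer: 2743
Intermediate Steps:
k(a, A) = a + 3*A
k(39, 27) - 1*(-2623) = (39 + 3*27) - 1*(-2623) = (39 + 81) + 2623 = 120 + 2623 = 2743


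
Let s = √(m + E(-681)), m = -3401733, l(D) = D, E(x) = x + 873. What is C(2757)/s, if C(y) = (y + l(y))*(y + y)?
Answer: -3378244*I*√377949/125983 ≈ -16485.0*I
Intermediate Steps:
E(x) = 873 + x
C(y) = 4*y² (C(y) = (y + y)*(y + y) = (2*y)*(2*y) = 4*y²)
s = 3*I*√377949 (s = √(-3401733 + (873 - 681)) = √(-3401733 + 192) = √(-3401541) = 3*I*√377949 ≈ 1844.3*I)
C(2757)/s = (4*2757²)/((3*I*√377949)) = (4*7601049)*(-I*√377949/1133847) = 30404196*(-I*√377949/1133847) = -3378244*I*√377949/125983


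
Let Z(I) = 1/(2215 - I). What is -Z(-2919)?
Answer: -1/5134 ≈ -0.00019478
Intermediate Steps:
-Z(-2919) = -(-1)/(-2215 - 2919) = -(-1)/(-5134) = -(-1)*(-1)/5134 = -1*1/5134 = -1/5134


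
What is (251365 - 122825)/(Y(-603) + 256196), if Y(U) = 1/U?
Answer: 77509620/154486187 ≈ 0.50173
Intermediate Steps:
(251365 - 122825)/(Y(-603) + 256196) = (251365 - 122825)/(1/(-603) + 256196) = 128540/(-1/603 + 256196) = 128540/(154486187/603) = 128540*(603/154486187) = 77509620/154486187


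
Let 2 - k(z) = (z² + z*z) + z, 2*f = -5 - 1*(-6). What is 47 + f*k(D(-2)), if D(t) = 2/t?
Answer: 95/2 ≈ 47.500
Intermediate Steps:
f = ½ (f = (-5 - 1*(-6))/2 = (-5 + 6)/2 = (½)*1 = ½ ≈ 0.50000)
k(z) = 2 - z - 2*z² (k(z) = 2 - ((z² + z*z) + z) = 2 - ((z² + z²) + z) = 2 - (2*z² + z) = 2 - (z + 2*z²) = 2 + (-z - 2*z²) = 2 - z - 2*z²)
47 + f*k(D(-2)) = 47 + (2 - 2/(-2) - 2*1²)/2 = 47 + (2 - 2*(-1)/2 - 2*1²)/2 = 47 + (2 - 1*(-1) - 2*(-1)²)/2 = 47 + (2 + 1 - 2*1)/2 = 47 + (2 + 1 - 2)/2 = 47 + (½)*1 = 47 + ½ = 95/2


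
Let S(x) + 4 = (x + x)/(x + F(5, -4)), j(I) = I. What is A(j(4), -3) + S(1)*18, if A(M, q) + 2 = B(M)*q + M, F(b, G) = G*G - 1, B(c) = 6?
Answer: -343/4 ≈ -85.750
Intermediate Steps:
F(b, G) = -1 + G² (F(b, G) = G² - 1 = -1 + G²)
A(M, q) = -2 + M + 6*q (A(M, q) = -2 + (6*q + M) = -2 + (M + 6*q) = -2 + M + 6*q)
S(x) = -4 + 2*x/(15 + x) (S(x) = -4 + (x + x)/(x + (-1 + (-4)²)) = -4 + (2*x)/(x + (-1 + 16)) = -4 + (2*x)/(x + 15) = -4 + (2*x)/(15 + x) = -4 + 2*x/(15 + x))
A(j(4), -3) + S(1)*18 = (-2 + 4 + 6*(-3)) + (2*(-30 - 1*1)/(15 + 1))*18 = (-2 + 4 - 18) + (2*(-30 - 1)/16)*18 = -16 + (2*(1/16)*(-31))*18 = -16 - 31/8*18 = -16 - 279/4 = -343/4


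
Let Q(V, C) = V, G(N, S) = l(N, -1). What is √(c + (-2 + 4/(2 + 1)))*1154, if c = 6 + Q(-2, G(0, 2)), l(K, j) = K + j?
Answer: 1154*√30/3 ≈ 2106.9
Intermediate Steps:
G(N, S) = -1 + N (G(N, S) = N - 1 = -1 + N)
c = 4 (c = 6 - 2 = 4)
√(c + (-2 + 4/(2 + 1)))*1154 = √(4 + (-2 + 4/(2 + 1)))*1154 = √(4 + (-2 + 4/3))*1154 = √(4 - ⅔)*1154 = √(10/3)*1154 = (√30/3)*1154 = 1154*√30/3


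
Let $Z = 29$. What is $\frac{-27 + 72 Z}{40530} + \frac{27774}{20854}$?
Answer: $\frac{194776719}{140868770} \approx 1.3827$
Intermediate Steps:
$\frac{-27 + 72 Z}{40530} + \frac{27774}{20854} = \frac{-27 + 72 \cdot 29}{40530} + \frac{27774}{20854} = \left(-27 + 2088\right) \frac{1}{40530} + 27774 \cdot \frac{1}{20854} = 2061 \cdot \frac{1}{40530} + \frac{13887}{10427} = \frac{687}{13510} + \frac{13887}{10427} = \frac{194776719}{140868770}$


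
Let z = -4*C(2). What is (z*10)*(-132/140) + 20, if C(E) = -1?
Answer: -124/7 ≈ -17.714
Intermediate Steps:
z = 4 (z = -4*(-1) = 4)
(z*10)*(-132/140) + 20 = (4*10)*(-132/140) + 20 = 40*(-132*1/140) + 20 = 40*(-33/35) + 20 = -264/7 + 20 = -124/7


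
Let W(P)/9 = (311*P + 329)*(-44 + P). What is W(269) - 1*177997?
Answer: 169897703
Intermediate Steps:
W(P) = 9*(-44 + P)*(329 + 311*P) (W(P) = 9*((311*P + 329)*(-44 + P)) = 9*((329 + 311*P)*(-44 + P)) = 9*((-44 + P)*(329 + 311*P)) = 9*(-44 + P)*(329 + 311*P))
W(269) - 1*177997 = (-130284 - 120195*269 + 2799*269**2) - 1*177997 = (-130284 - 32332455 + 2799*72361) - 177997 = (-130284 - 32332455 + 202538439) - 177997 = 170075700 - 177997 = 169897703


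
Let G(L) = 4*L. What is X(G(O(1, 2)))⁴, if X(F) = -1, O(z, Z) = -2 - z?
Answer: 1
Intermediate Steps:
X(G(O(1, 2)))⁴ = (-1)⁴ = 1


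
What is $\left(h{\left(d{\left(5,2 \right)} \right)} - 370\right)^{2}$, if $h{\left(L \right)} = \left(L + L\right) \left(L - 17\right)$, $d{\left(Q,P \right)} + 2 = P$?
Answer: $136900$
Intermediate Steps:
$d{\left(Q,P \right)} = -2 + P$
$h{\left(L \right)} = 2 L \left(-17 + L\right)$
$\left(h{\left(d{\left(5,2 \right)} \right)} - 370\right)^{2} = \left(2 \left(-2 + 2\right) \left(-17 + \left(-2 + 2\right)\right) - 370\right)^{2} = \left(2 \cdot 0 \left(-17 + 0\right) - 370\right)^{2} = \left(2 \cdot 0 \left(-17\right) - 370\right)^{2} = \left(0 - 370\right)^{2} = \left(-370\right)^{2} = 136900$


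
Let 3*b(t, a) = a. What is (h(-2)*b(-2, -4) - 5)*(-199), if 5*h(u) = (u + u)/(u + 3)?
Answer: 11741/15 ≈ 782.73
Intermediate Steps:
b(t, a) = a/3
h(u) = 2*u/(5*(3 + u)) (h(u) = ((u + u)/(u + 3))/5 = ((2*u)/(3 + u))/5 = (2*u/(3 + u))/5 = 2*u/(5*(3 + u)))
(h(-2)*b(-2, -4) - 5)*(-199) = (((⅖)*(-2)/(3 - 2))*((⅓)*(-4)) - 5)*(-199) = (((⅖)*(-2)/1)*(-4/3) - 5)*(-199) = (((⅖)*(-2)*1)*(-4/3) - 5)*(-199) = (-⅘*(-4/3) - 5)*(-199) = (16/15 - 5)*(-199) = -59/15*(-199) = 11741/15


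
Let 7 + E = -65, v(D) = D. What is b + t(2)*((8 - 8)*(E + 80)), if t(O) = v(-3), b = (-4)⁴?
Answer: 256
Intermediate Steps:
b = 256
E = -72 (E = -7 - 65 = -72)
t(O) = -3
b + t(2)*((8 - 8)*(E + 80)) = 256 - 3*(8 - 8)*(-72 + 80) = 256 - 0*8 = 256 - 3*0 = 256 + 0 = 256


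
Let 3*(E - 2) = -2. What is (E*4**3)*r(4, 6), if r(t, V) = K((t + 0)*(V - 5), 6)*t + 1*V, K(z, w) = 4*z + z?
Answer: 22016/3 ≈ 7338.7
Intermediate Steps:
E = 4/3 (E = 2 + (1/3)*(-2) = 2 - 2/3 = 4/3 ≈ 1.3333)
K(z, w) = 5*z
r(t, V) = V + 5*t**2*(-5 + V) (r(t, V) = (5*((t + 0)*(V - 5)))*t + 1*V = (5*(t*(-5 + V)))*t + V = (5*t*(-5 + V))*t + V = 5*t**2*(-5 + V) + V = V + 5*t**2*(-5 + V))
(E*4**3)*r(4, 6) = ((4/3)*4**3)*(6 + 5*4**2*(-5 + 6)) = ((4/3)*64)*(6 + 5*16*1) = 256*(6 + 80)/3 = (256/3)*86 = 22016/3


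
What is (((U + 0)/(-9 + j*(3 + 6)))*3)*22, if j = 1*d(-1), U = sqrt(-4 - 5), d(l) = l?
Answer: -11*I ≈ -11.0*I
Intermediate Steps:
U = 3*I (U = sqrt(-9) = 3*I ≈ 3.0*I)
j = -1 (j = 1*(-1) = -1)
(((U + 0)/(-9 + j*(3 + 6)))*3)*22 = (((3*I + 0)/(-9 - (3 + 6)))*3)*22 = (((3*I)/(-9 - 1*9))*3)*22 = (((3*I)/(-9 - 9))*3)*22 = (((3*I)/(-18))*3)*22 = (((3*I)*(-1/18))*3)*22 = (-I/6*3)*22 = -I/2*22 = -11*I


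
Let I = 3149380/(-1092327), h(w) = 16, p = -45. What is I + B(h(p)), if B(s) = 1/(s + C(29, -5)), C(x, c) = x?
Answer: -46876591/16384905 ≈ -2.8610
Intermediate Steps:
I = -3149380/1092327 (I = 3149380*(-1/1092327) = -3149380/1092327 ≈ -2.8832)
B(s) = 1/(29 + s) (B(s) = 1/(s + 29) = 1/(29 + s))
I + B(h(p)) = -3149380/1092327 + 1/(29 + 16) = -3149380/1092327 + 1/45 = -46876591/16384905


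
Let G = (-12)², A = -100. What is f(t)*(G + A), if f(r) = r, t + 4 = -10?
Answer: -616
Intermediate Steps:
t = -14 (t = -4 - 10 = -14)
G = 144
f(t)*(G + A) = -14*(144 - 100) = -14*44 = -616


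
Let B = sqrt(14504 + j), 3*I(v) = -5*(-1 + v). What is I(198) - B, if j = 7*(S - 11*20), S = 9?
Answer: -985/3 - sqrt(13027) ≈ -442.47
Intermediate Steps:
j = -1477 (j = 7*(9 - 11*20) = 7*(9 - 220) = 7*(-211) = -1477)
I(v) = 5/3 - 5*v/3 (I(v) = (-5*(-1 + v))/3 = (5 - 5*v)/3 = 5/3 - 5*v/3)
B = sqrt(13027) (B = sqrt(14504 - 1477) = sqrt(13027) ≈ 114.14)
I(198) - B = (5/3 - 5/3*198) - sqrt(13027) = (5/3 - 330) - sqrt(13027) = -985/3 - sqrt(13027)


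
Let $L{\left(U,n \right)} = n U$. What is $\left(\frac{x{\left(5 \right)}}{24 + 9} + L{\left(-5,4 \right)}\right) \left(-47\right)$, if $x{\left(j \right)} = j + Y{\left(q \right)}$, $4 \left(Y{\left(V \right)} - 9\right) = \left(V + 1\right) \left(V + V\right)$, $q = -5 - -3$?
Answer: $\frac{10105}{11} \approx 918.64$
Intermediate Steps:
$q = -2$ ($q = -5 + 3 = -2$)
$Y{\left(V \right)} = 9 + \frac{V \left(1 + V\right)}{2}$ ($Y{\left(V \right)} = 9 + \frac{\left(V + 1\right) \left(V + V\right)}{4} = 9 + \frac{\left(1 + V\right) 2 V}{4} = 9 + \frac{2 V \left(1 + V\right)}{4} = 9 + \frac{V \left(1 + V\right)}{2}$)
$x{\left(j \right)} = 10 + j$ ($x{\left(j \right)} = j + \left(9 + \frac{1}{2} \left(-2\right) + \frac{\left(-2\right)^{2}}{2}\right) = j + \left(9 - 1 + \frac{1}{2} \cdot 4\right) = j + \left(9 - 1 + 2\right) = j + 10 = 10 + j$)
$L{\left(U,n \right)} = U n$
$\left(\frac{x{\left(5 \right)}}{24 + 9} + L{\left(-5,4 \right)}\right) \left(-47\right) = \left(\frac{10 + 5}{24 + 9} - 20\right) \left(-47\right) = \left(\frac{15}{33} - 20\right) \left(-47\right) = \left(15 \cdot \frac{1}{33} - 20\right) \left(-47\right) = \left(\frac{5}{11} - 20\right) \left(-47\right) = \left(- \frac{215}{11}\right) \left(-47\right) = \frac{10105}{11}$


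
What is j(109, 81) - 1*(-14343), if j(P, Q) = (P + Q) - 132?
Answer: 14401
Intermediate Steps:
j(P, Q) = -132 + P + Q
j(109, 81) - 1*(-14343) = (-132 + 109 + 81) - 1*(-14343) = 58 + 14343 = 14401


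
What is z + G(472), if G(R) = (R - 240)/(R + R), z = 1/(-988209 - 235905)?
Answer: 8874797/36111363 ≈ 0.24576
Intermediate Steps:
z = -1/1224114 (z = 1/(-1224114) = -1/1224114 ≈ -8.1692e-7)
G(R) = (-240 + R)/(2*R) (G(R) = (-240 + R)/((2*R)) = (-240 + R)*(1/(2*R)) = (-240 + R)/(2*R))
z + G(472) = -1/1224114 + (1/2)*(-240 + 472)/472 = -1/1224114 + (1/2)*(1/472)*232 = -1/1224114 + 29/118 = 8874797/36111363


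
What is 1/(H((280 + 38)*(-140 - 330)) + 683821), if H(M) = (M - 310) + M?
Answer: 1/384591 ≈ 2.6002e-6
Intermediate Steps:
H(M) = -310 + 2*M (H(M) = (-310 + M) + M = -310 + 2*M)
1/(H((280 + 38)*(-140 - 330)) + 683821) = 1/((-310 + 2*((280 + 38)*(-140 - 330))) + 683821) = 1/((-310 + 2*(318*(-470))) + 683821) = 1/((-310 + 2*(-149460)) + 683821) = 1/((-310 - 298920) + 683821) = 1/(-299230 + 683821) = 1/384591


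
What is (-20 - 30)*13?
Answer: -650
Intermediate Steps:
(-20 - 30)*13 = -50*13 = -650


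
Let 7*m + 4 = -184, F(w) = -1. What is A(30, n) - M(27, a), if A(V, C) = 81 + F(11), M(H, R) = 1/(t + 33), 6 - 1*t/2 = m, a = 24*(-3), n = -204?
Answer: 55273/691 ≈ 79.990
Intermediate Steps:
m = -188/7 (m = -4/7 + (1/7)*(-184) = -4/7 - 184/7 = -188/7 ≈ -26.857)
a = -72
t = 460/7 (t = 12 - 2*(-188/7) = 12 + 376/7 = 460/7 ≈ 65.714)
M(H, R) = 7/691 (M(H, R) = 1/(460/7 + 33) = 1/(691/7) = 7/691)
A(V, C) = 80 (A(V, C) = 81 - 1 = 80)
A(30, n) - M(27, a) = 80 - 1*7/691 = 80 - 7/691 = 55273/691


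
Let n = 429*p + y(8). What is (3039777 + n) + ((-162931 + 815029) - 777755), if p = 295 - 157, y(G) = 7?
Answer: 2973329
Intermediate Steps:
p = 138
n = 59209 (n = 429*138 + 7 = 59202 + 7 = 59209)
(3039777 + n) + ((-162931 + 815029) - 777755) = (3039777 + 59209) + ((-162931 + 815029) - 777755) = 3098986 + (652098 - 777755) = 3098986 - 125657 = 2973329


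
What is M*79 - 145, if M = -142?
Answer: -11363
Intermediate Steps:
M*79 - 145 = -142*79 - 145 = -11218 - 145 = -11363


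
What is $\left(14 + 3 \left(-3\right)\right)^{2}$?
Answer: $25$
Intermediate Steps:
$\left(14 + 3 \left(-3\right)\right)^{2} = \left(14 - 9\right)^{2} = 5^{2} = 25$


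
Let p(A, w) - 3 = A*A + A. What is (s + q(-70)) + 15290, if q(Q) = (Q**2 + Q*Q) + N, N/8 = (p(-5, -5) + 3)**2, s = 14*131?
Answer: 32332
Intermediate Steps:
s = 1834
p(A, w) = 3 + A + A**2 (p(A, w) = 3 + (A*A + A) = 3 + (A**2 + A) = 3 + (A + A**2) = 3 + A + A**2)
N = 5408 (N = 8*((3 - 5 + (-5)**2) + 3)**2 = 8*((3 - 5 + 25) + 3)**2 = 8*(23 + 3)**2 = 8*26**2 = 8*676 = 5408)
q(Q) = 5408 + 2*Q**2 (q(Q) = (Q**2 + Q*Q) + 5408 = (Q**2 + Q**2) + 5408 = 2*Q**2 + 5408 = 5408 + 2*Q**2)
(s + q(-70)) + 15290 = (1834 + (5408 + 2*(-70)**2)) + 15290 = (1834 + (5408 + 2*4900)) + 15290 = (1834 + (5408 + 9800)) + 15290 = (1834 + 15208) + 15290 = 17042 + 15290 = 32332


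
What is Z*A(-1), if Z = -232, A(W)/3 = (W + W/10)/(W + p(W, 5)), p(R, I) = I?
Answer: 957/5 ≈ 191.40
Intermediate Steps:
A(W) = 33*W/(10*(5 + W)) (A(W) = 3*((W + W/10)/(W + 5)) = 3*((W + W*(1/10))/(5 + W)) = 3*((W + W/10)/(5 + W)) = 3*((11*W/10)/(5 + W)) = 3*(11*W/(10*(5 + W))) = 33*W/(10*(5 + W)))
Z*A(-1) = -3828*(-1)/(5*(5 - 1)) = -3828*(-1)/(5*4) = -232*(-33/40) = 957/5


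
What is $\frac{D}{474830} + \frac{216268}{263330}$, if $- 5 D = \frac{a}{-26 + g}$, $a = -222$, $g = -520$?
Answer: $\frac{4672418342699}{5689182767450} \approx 0.82128$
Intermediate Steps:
$D = - \frac{37}{455}$ ($D = - \frac{\left(-222\right) \frac{1}{-26 - 520}}{5} = - \frac{\left(-222\right) \frac{1}{-546}}{5} = - \frac{\left(-222\right) \left(- \frac{1}{546}\right)}{5} = \left(- \frac{1}{5}\right) \frac{37}{91} = - \frac{37}{455} \approx -0.081319$)
$\frac{D}{474830} + \frac{216268}{263330} = - \frac{37}{455 \cdot 474830} + \frac{216268}{263330} = \left(- \frac{37}{455}\right) \frac{1}{474830} + 216268 \cdot \frac{1}{263330} = - \frac{37}{216047650} + \frac{108134}{131665} = \frac{4672418342699}{5689182767450}$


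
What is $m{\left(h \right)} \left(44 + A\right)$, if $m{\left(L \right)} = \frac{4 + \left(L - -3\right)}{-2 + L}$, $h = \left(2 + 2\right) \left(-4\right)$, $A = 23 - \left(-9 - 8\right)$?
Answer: $42$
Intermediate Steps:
$A = 40$ ($A = 23 - \left(-9 - 8\right) = 23 - -17 = 23 + 17 = 40$)
$h = -16$ ($h = 4 \left(-4\right) = -16$)
$m{\left(L \right)} = \frac{7 + L}{-2 + L}$ ($m{\left(L \right)} = \frac{4 + \left(L + 3\right)}{-2 + L} = \frac{4 + \left(3 + L\right)}{-2 + L} = \frac{7 + L}{-2 + L}$)
$m{\left(h \right)} \left(44 + A\right) = \frac{7 - 16}{-2 - 16} \left(44 + 40\right) = \frac{1}{-18} \left(-9\right) 84 = \left(- \frac{1}{18}\right) \left(-9\right) 84 = \frac{1}{2} \cdot 84 = 42$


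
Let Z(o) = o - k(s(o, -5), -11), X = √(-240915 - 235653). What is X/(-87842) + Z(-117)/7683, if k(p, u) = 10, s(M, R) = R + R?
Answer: -127/7683 - 3*I*√13238/43921 ≈ -0.01653 - 0.0078589*I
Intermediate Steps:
s(M, R) = 2*R
X = 6*I*√13238 (X = √(-476568) = 6*I*√13238 ≈ 690.34*I)
Z(o) = -10 + o (Z(o) = o - 1*10 = o - 10 = -10 + o)
X/(-87842) + Z(-117)/7683 = (6*I*√13238)/(-87842) + (-10 - 117)/7683 = (6*I*√13238)*(-1/87842) - 127*1/7683 = -3*I*√13238/43921 - 127/7683 = -127/7683 - 3*I*√13238/43921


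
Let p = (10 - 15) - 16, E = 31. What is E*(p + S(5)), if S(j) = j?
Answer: -496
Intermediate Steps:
p = -21 (p = -5 - 16 = -21)
E*(p + S(5)) = 31*(-21 + 5) = 31*(-16) = -496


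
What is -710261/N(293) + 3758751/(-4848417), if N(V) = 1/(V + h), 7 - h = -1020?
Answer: -9903282772949/10563 ≈ -9.3754e+8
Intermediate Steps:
h = 1027 (h = 7 - 1*(-1020) = 7 + 1020 = 1027)
N(V) = 1/(1027 + V) (N(V) = 1/(V + 1027) = 1/(1027 + V))
-710261/N(293) + 3758751/(-4848417) = -710261/(1/(1027 + 293)) + 3758751/(-4848417) = -710261/(1/1320) + 3758751*(-1/4848417) = -710261/1/1320 - 8189/10563 = -710261*1320 - 8189/10563 = -937544520 - 8189/10563 = -9903282772949/10563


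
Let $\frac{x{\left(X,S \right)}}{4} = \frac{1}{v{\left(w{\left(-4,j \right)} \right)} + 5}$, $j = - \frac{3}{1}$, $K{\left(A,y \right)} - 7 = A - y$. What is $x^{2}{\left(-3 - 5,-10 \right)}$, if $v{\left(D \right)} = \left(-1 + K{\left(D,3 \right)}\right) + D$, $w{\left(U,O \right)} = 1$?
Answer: $\frac{4}{25} \approx 0.16$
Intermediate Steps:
$K{\left(A,y \right)} = 7 + A - y$ ($K{\left(A,y \right)} = 7 + \left(A - y\right) = 7 + A - y$)
$j = -3$ ($j = \left(-3\right) 1 = -3$)
$v{\left(D \right)} = 3 + 2 D$ ($v{\left(D \right)} = \left(-1 + \left(7 + D - 3\right)\right) + D = \left(-1 + \left(4 + D\right)\right) + D = \left(3 + D\right) + D = 3 + 2 D$)
$x{\left(X,S \right)} = \frac{2}{5}$ ($x{\left(X,S \right)} = \frac{4}{\left(3 + 2 \cdot 1\right) + 5} = \frac{4}{\left(3 + 2\right) + 5} = \frac{4}{5 + 5} = \frac{4}{10} = 4 \cdot \frac{1}{10} = \frac{2}{5}$)
$x^{2}{\left(-3 - 5,-10 \right)} = \left(\frac{2}{5}\right)^{2} = \frac{4}{25}$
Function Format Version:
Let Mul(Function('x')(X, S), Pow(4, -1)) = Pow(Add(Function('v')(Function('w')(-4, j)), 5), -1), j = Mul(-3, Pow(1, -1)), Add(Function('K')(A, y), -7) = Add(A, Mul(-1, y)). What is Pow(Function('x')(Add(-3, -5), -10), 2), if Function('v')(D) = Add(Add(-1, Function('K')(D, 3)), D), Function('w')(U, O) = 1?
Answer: Rational(4, 25) ≈ 0.16000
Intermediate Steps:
Function('K')(A, y) = Add(7, A, Mul(-1, y)) (Function('K')(A, y) = Add(7, Add(A, Mul(-1, y))) = Add(7, A, Mul(-1, y)))
j = -3 (j = Mul(-3, 1) = -3)
Function('v')(D) = Add(3, Mul(2, D)) (Function('v')(D) = Add(Add(-1, Add(7, D, Mul(-1, 3))), D) = Add(Add(-1, Add(7, D, -3)), D) = Add(Add(-1, Add(4, D)), D) = Add(Add(3, D), D) = Add(3, Mul(2, D)))
Function('x')(X, S) = Rational(2, 5) (Function('x')(X, S) = Mul(4, Pow(Add(Add(3, Mul(2, 1)), 5), -1)) = Mul(4, Pow(Add(Add(3, 2), 5), -1)) = Mul(4, Pow(Add(5, 5), -1)) = Mul(4, Pow(10, -1)) = Mul(4, Rational(1, 10)) = Rational(2, 5))
Pow(Function('x')(Add(-3, -5), -10), 2) = Pow(Rational(2, 5), 2) = Rational(4, 25)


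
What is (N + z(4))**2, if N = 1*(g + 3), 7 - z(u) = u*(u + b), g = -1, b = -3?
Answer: 25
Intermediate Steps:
z(u) = 7 - u*(-3 + u) (z(u) = 7 - u*(u - 3) = 7 - u*(-3 + u))
N = 2 (N = 1*(-1 + 3) = 1*2 = 2)
(N + z(4))**2 = (2 + (7 - 1*4**2 + 3*4))**2 = (2 + (7 - 1*16 + 12))**2 = (2 + (7 - 16 + 12))**2 = (2 + 3)**2 = 5**2 = 25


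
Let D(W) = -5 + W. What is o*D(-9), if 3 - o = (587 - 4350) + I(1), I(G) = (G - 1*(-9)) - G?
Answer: -52598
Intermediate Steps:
I(G) = 9 (I(G) = (G + 9) - G = (9 + G) - G = 9)
o = 3757 (o = 3 - ((587 - 4350) + 9) = 3 - (-3763 + 9) = 3 - 1*(-3754) = 3 + 3754 = 3757)
o*D(-9) = 3757*(-5 - 9) = 3757*(-14) = -52598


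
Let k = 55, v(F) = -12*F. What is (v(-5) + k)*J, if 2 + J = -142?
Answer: -16560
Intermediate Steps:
J = -144 (J = -2 - 142 = -144)
(v(-5) + k)*J = (-12*(-5) + 55)*(-144) = (60 + 55)*(-144) = 115*(-144) = -16560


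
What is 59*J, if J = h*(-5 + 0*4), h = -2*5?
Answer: 2950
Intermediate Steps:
h = -10
J = 50 (J = -10*(-5 + 0*4) = -10*(-5 + 0) = -10*(-5) = 50)
59*J = 59*50 = 2950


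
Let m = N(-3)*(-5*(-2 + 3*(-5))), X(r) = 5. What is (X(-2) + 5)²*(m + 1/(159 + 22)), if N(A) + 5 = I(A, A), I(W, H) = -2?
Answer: -10769400/181 ≈ -59499.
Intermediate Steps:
N(A) = -7 (N(A) = -5 - 2 = -7)
m = -595 (m = -(-35)*(-2 + 3*(-5)) = -(-35)*(-2 - 15) = -(-35)*(-17) = -7*85 = -595)
(X(-2) + 5)²*(m + 1/(159 + 22)) = (5 + 5)²*(-595 + 1/(159 + 22)) = 10²*(-595 + 1/181) = 100*(-595 + 1/181) = 100*(-107694/181) = -10769400/181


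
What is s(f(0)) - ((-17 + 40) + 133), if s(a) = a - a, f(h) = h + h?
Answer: -156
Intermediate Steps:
f(h) = 2*h
s(a) = 0
s(f(0)) - ((-17 + 40) + 133) = 0 - ((-17 + 40) + 133) = 0 - (23 + 133) = 0 - 1*156 = 0 - 156 = -156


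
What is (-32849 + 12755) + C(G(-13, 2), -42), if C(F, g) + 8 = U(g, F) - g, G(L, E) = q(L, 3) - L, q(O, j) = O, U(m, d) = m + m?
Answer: -20144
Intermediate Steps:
U(m, d) = 2*m
G(L, E) = 0 (G(L, E) = L - L = 0)
C(F, g) = -8 + g (C(F, g) = -8 + (2*g - g) = -8 + g)
(-32849 + 12755) + C(G(-13, 2), -42) = (-32849 + 12755) + (-8 - 42) = -20094 - 50 = -20144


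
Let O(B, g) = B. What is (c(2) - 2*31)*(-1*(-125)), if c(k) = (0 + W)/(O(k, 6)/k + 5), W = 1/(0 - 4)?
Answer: -186125/24 ≈ -7755.2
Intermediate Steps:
W = -¼ (W = 1/(-4) = -¼ ≈ -0.25000)
c(k) = -1/24 (c(k) = (0 - ¼)/(k/k + 5) = -1/(4*(1 + 5)) = -¼/6 = -¼*⅙ = -1/24)
(c(2) - 2*31)*(-1*(-125)) = (-1/24 - 2*31)*(-1*(-125)) = (-1/24 - 62)*125 = -1489/24*125 = -186125/24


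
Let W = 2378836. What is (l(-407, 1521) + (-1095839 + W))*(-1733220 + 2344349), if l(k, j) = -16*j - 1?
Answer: 769203627140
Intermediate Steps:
l(k, j) = -1 - 16*j
(l(-407, 1521) + (-1095839 + W))*(-1733220 + 2344349) = ((-1 - 16*1521) + (-1095839 + 2378836))*(-1733220 + 2344349) = ((-1 - 24336) + 1282997)*611129 = (-24337 + 1282997)*611129 = 1258660*611129 = 769203627140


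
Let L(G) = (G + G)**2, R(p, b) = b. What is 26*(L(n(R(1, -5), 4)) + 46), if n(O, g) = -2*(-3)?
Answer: 4940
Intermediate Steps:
n(O, g) = 6
L(G) = 4*G**2 (L(G) = (2*G)**2 = 4*G**2)
26*(L(n(R(1, -5), 4)) + 46) = 26*(4*6**2 + 46) = 26*(4*36 + 46) = 26*(144 + 46) = 26*190 = 4940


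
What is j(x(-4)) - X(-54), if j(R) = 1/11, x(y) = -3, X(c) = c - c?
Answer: 1/11 ≈ 0.090909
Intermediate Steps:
X(c) = 0
j(R) = 1/11
j(x(-4)) - X(-54) = 1/11 - 1*0 = 1/11 + 0 = 1/11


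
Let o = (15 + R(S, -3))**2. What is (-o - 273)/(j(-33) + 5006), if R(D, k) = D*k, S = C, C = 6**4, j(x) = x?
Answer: -15000402/4973 ≈ -3016.4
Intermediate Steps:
C = 1296
S = 1296
o = 15000129 (o = (15 + 1296*(-3))**2 = (15 - 3888)**2 = (-3873)**2 = 15000129)
(-o - 273)/(j(-33) + 5006) = (-1*15000129 - 273)/(-33 + 5006) = (-15000129 - 273)/4973 = -15000402*1/4973 = -15000402/4973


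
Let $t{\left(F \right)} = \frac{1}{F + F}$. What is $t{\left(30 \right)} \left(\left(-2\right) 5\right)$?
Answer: $- \frac{1}{6} \approx -0.16667$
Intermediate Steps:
$t{\left(F \right)} = \frac{1}{2 F}$
$t{\left(30 \right)} \left(\left(-2\right) 5\right) = \frac{1}{2 \cdot 30} \left(\left(-2\right) 5\right) = \frac{1}{2} \cdot \frac{1}{30} \left(-10\right) = \frac{1}{60} \left(-10\right) = - \frac{1}{6}$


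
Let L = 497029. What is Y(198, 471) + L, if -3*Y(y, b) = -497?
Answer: 1491584/3 ≈ 4.9719e+5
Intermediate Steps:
Y(y, b) = 497/3 (Y(y, b) = -⅓*(-497) = 497/3)
Y(198, 471) + L = 497/3 + 497029 = 1491584/3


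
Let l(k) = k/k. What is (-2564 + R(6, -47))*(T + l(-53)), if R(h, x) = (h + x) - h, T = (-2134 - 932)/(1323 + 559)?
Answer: 1545712/941 ≈ 1642.6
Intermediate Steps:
l(k) = 1
T = -1533/941 (T = -3066/1882 = -3066*1/1882 = -1533/941 ≈ -1.6291)
R(h, x) = x
(-2564 + R(6, -47))*(T + l(-53)) = (-2564 - 47)*(-1533/941 + 1) = -2611*(-592/941) = 1545712/941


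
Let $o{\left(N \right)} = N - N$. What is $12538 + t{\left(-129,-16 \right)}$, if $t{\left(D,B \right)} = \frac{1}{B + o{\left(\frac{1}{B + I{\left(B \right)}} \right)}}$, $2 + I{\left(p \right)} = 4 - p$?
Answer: $\frac{200607}{16} \approx 12538.0$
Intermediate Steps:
$I{\left(p \right)} = 2 - p$ ($I{\left(p \right)} = -2 - \left(-4 + p\right) = 2 - p$)
$o{\left(N \right)} = 0$
$t{\left(D,B \right)} = \frac{1}{B}$ ($t{\left(D,B \right)} = \frac{1}{B + 0} = \frac{1}{B}$)
$12538 + t{\left(-129,-16 \right)} = 12538 + \frac{1}{-16} = 12538 - \frac{1}{16} = \frac{200607}{16}$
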